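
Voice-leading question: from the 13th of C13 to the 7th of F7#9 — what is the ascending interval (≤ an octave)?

The 13th of C13 is A; the 7th of F7#9 is Eb.
From A to Eb: 6 semitones over a fifth = diminished.

diminished fifth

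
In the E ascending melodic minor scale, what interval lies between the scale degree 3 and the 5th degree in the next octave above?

major 10th

Spelling the E ascending melodic minor scale: E F♯ G A B C♯ D♯.
Scale degree 3 = G; 5th scale degree (up an octave) = B.
From G to B is 16 semitones, exactly the major tenth.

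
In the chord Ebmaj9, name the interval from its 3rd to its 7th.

perfect fifth

The chord tones of Ebmaj9 are Eb–G–Bb–D–F.
3rd = G; 7th = D.
G up to D spans 5 letter names and 7 semitones — a perfect fifth.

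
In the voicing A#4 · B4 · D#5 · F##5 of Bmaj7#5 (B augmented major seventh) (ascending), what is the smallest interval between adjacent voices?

Adjacent intervals: A#4→B4 = minor second; B4→D#5 = major third; D#5→F##5 = major third.
The smallest is A#4 to B4, a minor second (1 semitone).

m2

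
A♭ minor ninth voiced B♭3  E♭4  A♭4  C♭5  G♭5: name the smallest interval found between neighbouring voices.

minor third

Adjacent intervals: B♭3→E♭4 = perfect fourth; E♭4→A♭4 = perfect fourth; A♭4→C♭5 = minor third; C♭5→G♭5 = perfect fifth.
The smallest is A♭4 to C♭5, a minor third (3 semitones).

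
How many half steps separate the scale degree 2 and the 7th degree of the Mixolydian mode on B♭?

8

The scale is B♭ C D E♭ F G A♭.
C up to A♭ is a minor sixth — 8 semitones.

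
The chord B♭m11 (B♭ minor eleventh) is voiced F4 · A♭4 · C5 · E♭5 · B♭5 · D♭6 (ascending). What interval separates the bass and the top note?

minor thirteenth

The outer voices are F4 and D♭6.
From F to D♭: 20 semitones over a thirteenth = minor.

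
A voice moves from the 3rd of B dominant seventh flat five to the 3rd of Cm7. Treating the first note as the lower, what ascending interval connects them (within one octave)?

diminished second

B dominant seventh flat five has D# as its 3rd, and Cm7 has Eb as its 3rd.
From D# to Eb: 0 semitones over a second = diminished.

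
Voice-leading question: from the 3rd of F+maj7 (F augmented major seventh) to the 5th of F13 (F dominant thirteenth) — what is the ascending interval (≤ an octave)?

m3

The 3rd of F+maj7 (F augmented major seventh) is A; the 5th of F13 (F dominant thirteenth) is C.
A up to C is 3 semitones, a half step narrower than a major third, so the interval is minor.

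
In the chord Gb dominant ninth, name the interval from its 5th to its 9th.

Spelling the chord: Gb Bb Db Fb Ab.
So we need the interval from Db up to Ab.
Db up to Ab spans 5 letter names and 7 semitones — a perfect fifth.

P5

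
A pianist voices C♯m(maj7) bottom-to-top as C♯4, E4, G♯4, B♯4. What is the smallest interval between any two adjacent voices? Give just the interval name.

m3

Adjacent intervals: C♯4→E4 = minor third; E4→G♯4 = major third; G♯4→B♯4 = major third.
The smallest is C♯4 to E4, a minor third (3 semitones).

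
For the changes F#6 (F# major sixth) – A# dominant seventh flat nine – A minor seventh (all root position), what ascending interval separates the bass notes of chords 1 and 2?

major third

The roots are F# and A#.
Counting 3 letters and 4 half steps from F# gives a major third.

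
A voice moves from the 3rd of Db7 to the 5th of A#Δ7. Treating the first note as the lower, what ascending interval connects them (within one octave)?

A7

Db7 has F as its 3rd, and A#Δ7 has E# as its 5th.
F up to E# is 12 semitones, a half step wider than a major seventh, so the interval is augmented.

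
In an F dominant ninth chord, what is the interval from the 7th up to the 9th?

major 3rd

F9 (F dominant ninth): F-A-C-Eb-G.
7th = Eb; 9th = G.
From Eb to G is 4 semitones, exactly the major third.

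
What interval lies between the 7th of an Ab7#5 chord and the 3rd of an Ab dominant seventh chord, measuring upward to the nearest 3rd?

Ab7#5 has Gb as its 7th, and Ab dominant seventh has C as its 3rd.
4 letter names make it a fourth; at 6 semitones (a half step wider than perfect) the quality is augmented.

augmented 4th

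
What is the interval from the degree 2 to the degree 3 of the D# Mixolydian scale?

M2

Spelling the D# Mixolydian scale: D# E# F## G# A# B# C#.
That puts E# below F##.
From E# to F## is 2 semitones, exactly the major second.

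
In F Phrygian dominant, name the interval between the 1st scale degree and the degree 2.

m2

Spelling F Phrygian dominant: F Gb A Bb C Db Eb.
So we need the interval from F up to Gb.
2 letter names make it a second; at 1 semitone (a half step narrower than major) the quality is minor.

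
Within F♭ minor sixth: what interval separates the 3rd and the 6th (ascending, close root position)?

F♭min6 (F♭ minor sixth): F♭ A𝄫 C♭ D♭.
So we need the interval from A𝄫 up to D♭.
From A𝄫 to D♭: 6 semitones over a fourth = augmented.

augmented fourth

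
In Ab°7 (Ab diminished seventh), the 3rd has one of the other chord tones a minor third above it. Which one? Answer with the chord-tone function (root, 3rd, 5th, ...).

5th

Ab°7: Ab, Cb, Ebb, Gbb.
The 3rd is Cb. A minor third above Cb is Ebb.
Ebb is the chord's 5th.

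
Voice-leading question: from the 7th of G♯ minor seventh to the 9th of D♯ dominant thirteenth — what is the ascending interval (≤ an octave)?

major seventh

G♯ minor seventh has F♯ as its 7th, and D♯ dominant thirteenth has E♯ as its 9th.
From F♯ to E♯ is 11 semitones, exactly the major seventh.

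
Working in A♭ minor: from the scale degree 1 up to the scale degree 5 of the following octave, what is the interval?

P12

A♭ natural minor: A♭ B♭ C♭ D♭ E♭ F♭ G♭.
Scale degree 1 = A♭; scale degree 5 (up an octave) = E♭.
Counting 12 letters and 19 half steps from A♭ gives a perfect twelfth.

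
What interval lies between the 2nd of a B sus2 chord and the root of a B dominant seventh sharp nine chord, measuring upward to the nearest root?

minor seventh

The 2nd of B sus2 is C#; the root of B dominant seventh sharp nine is B.
From C# to B: 10 semitones over a seventh = minor.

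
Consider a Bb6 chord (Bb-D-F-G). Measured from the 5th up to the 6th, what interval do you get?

The 5th is F and the 6th is G.
Counting 2 letters and 2 half steps from F gives a major second.

major second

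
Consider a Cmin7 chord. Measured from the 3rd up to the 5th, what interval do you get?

major third

Spelling the chord: C-Eb-G-Bb.
The 3rd is Eb and the 5th is G.
From Eb to G is 4 semitones, exactly the major third.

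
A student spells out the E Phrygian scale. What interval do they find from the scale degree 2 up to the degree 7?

E phrygian: E F G A B C D.
Scale degree 2 = F; degree 7 = D.
Counting 6 letters and 9 half steps from F gives a major sixth.

major sixth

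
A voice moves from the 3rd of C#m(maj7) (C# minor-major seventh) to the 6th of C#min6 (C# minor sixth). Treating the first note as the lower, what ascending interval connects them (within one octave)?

C#m(maj7) (C# minor-major seventh) has E as its 3rd, and C#min6 (C# minor sixth) has A# as its 6th.
E up to A# is 6 semitones, a half step wider than a perfect fourth, so the interval is augmented.

A4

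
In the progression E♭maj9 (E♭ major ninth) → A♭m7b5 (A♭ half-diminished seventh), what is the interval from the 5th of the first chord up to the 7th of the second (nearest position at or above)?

The 5th of E♭maj9 (E♭ major ninth) is B♭; the 7th of A♭m7b5 (A♭ half-diminished seventh) is G♭.
From B♭ to G♭: 8 semitones over a sixth = minor.

minor sixth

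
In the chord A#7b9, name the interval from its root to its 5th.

perfect fifth

The chord tones of A# dominant seventh flat nine are A# C## E# G# B.
So we need the interval from A# up to E#.
Counting 5 letters and 7 half steps from A# gives a perfect fifth.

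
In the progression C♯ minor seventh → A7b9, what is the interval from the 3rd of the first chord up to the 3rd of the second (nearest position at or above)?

M6

C♯ minor seventh has E as its 3rd, and A7b9 has C♯ as its 3rd.
E up to C♯ spans 6 letter names and 9 semitones — a major sixth.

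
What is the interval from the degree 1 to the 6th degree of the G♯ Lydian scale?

M6

G♯ lydian: G♯ A♯ B♯ C𝄪 D♯ E♯ F𝄪.
The degree 1 is G♯ and the 6th scale degree is E♯.
G♯ up to E♯ spans 6 letter names and 9 semitones — a major sixth.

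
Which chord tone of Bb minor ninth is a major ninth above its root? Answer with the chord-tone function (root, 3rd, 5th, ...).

The chord tones of Bb minor ninth are Bb-Db-F-Ab-C.
The root is Bb. A major ninth above Bb is C.
C is the chord's 9th.

9th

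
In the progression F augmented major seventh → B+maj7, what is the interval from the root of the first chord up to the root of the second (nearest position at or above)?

augmented 4th

F augmented major seventh has F as its root, and B+maj7 has B as its root.
From F to B: 6 semitones over a fourth = augmented.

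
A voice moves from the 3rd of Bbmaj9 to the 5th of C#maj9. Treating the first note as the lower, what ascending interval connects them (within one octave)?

Bbmaj9 has D as its 3rd, and C#maj9 has G# as its 5th.
4 letter names make it a fourth; at 6 semitones (a half step wider than perfect) the quality is augmented.

augmented 4th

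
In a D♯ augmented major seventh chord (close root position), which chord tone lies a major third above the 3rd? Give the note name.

The chord tones of D♯+maj7 (D♯ augmented major seventh) are D♯-F𝄪-A𝄪-C𝄪.
The 3rd is F𝄪. A major third above F𝄪 is A𝄪.
A𝄪 is the chord's 5th.

A##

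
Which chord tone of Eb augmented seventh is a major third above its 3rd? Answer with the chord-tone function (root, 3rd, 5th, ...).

Spelling the chord: Eb, G, B, Db.
The 3rd is G. A major third above G is B.
B is the chord's 5th.

5th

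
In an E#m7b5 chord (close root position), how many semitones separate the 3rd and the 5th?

3

E#ø is spelled E#–G#–B–D#.
G# to B is a minor third: 3 semitones.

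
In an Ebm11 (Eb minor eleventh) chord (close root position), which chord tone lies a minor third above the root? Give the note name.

Gb

Spelling the chord: Eb Gb Bb Db F Ab.
The root is Eb. A minor third above Eb is Gb.
Gb is the chord's 3rd.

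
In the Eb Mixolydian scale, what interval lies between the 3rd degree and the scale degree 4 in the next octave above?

Spelling the Eb Mixolydian scale: Eb F G Ab Bb C Db.
So we need the interval from G up to Ab.
9 letter names make it a ninth; at 13 semitones (a half step narrower than major) the quality is minor.

m9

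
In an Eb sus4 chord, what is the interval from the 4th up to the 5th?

The chord tones of Ebsus4 are Eb–Ab–Bb.
4th = Ab; 5th = Bb.
From Ab to Bb is 2 semitones, exactly the major second.

major 2nd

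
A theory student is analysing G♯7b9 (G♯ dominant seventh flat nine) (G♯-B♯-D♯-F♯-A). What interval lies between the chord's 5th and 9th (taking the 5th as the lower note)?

So we need the interval from D♯ up to A.
D♯ up to A is 6 semitones, a half step narrower than a perfect fifth, so the interval is diminished.

d5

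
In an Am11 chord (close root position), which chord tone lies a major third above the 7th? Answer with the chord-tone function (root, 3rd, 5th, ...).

9th

Am11: A-C-E-G-B-D.
The 7th is G. A major third above G is B.
B is the chord's 9th.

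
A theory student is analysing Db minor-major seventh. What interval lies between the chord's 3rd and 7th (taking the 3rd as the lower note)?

augmented fifth

Db minor-major seventh: Db Fb Ab C.
The 3rd is Fb and the 7th is C.
From Fb to C: 8 semitones over a fifth = augmented.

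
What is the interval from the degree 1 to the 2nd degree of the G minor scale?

Spelling the G minor scale: G A B♭ C D E♭ F.
Degree 1 = G; 2nd scale degree = A.
From G to A is 2 semitones, exactly the major second.

major 2nd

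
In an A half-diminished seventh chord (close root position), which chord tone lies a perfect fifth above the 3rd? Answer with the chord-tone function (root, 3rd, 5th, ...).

7th

The chord tones of A half-diminished seventh are A, C, E♭, G.
The 3rd is C. A perfect fifth above C is G.
G is the chord's 7th.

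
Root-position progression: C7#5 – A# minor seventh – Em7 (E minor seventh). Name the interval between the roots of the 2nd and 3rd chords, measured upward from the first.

d5

The roots are A# and E.
From A# to E: 6 semitones over a fifth = diminished.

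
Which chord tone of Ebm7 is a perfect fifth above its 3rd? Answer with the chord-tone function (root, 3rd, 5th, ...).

7th

Spelling the chord: Eb–Gb–Bb–Db.
The 3rd is Gb. A perfect fifth above Gb is Db.
Db is the chord's 7th.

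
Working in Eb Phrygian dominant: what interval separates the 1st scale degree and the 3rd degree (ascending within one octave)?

major third

The scale runs Eb Fb G Ab Bb Cb Db.
That puts Eb below G.
Eb up to G spans 3 letter names and 4 semitones — a major third.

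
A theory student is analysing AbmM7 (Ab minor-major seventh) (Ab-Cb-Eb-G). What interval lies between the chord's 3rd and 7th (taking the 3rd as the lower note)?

3rd = Cb; 7th = G.
Cb up to G is 8 semitones, a half step wider than a perfect fifth, so the interval is augmented.

augmented 5th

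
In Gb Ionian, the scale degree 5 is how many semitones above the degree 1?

The scale is Gb Ab Bb Cb Db Eb F.
Gb up to Db is a perfect fifth — 7 semitones.

7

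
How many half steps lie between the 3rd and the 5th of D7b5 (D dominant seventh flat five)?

2

Spelling the chord: D, F#, Ab, C.
F# to Ab is a diminished third: 2 semitones.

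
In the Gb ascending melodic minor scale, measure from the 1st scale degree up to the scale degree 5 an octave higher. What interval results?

perfect twelfth

The scale runs Gb Ab Bbb Cb Db Eb F.
1st scale degree = Gb; 5th degree (up an octave) = Db.
Gb up to Db spans 12 letter names and 19 semitones — a perfect twelfth.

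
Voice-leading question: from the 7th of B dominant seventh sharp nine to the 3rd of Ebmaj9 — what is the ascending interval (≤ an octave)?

minor 7th

The 7th of B dominant seventh sharp nine is A; the 3rd of Ebmaj9 is G.
7 letter names make it a seventh; at 10 semitones (a half step narrower than major) the quality is minor.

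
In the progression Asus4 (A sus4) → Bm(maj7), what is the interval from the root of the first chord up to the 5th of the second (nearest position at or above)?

Asus4 (A sus4) has A as its root, and Bm(maj7) has F♯ as its 5th.
From A to F♯ is 9 semitones, exactly the major sixth.

major sixth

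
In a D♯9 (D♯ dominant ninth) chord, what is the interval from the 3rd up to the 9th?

D♯9 (D♯ dominant ninth) is spelled D♯-F𝄪-A♯-C♯-E♯.
3rd = F𝄪; 9th = E♯.
From F𝄪 to E♯: 10 semitones over a seventh = minor.

minor seventh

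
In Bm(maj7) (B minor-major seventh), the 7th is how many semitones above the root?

BmM7 (B minor-major seventh): B–D–F♯–A♯.
B to A♯ is a major seventh: 11 semitones.

11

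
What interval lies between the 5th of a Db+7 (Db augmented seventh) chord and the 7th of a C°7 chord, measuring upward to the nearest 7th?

d2

The 5th of Db+7 (Db augmented seventh) is A; the 7th of C°7 is Bbb.
2 letter names make it a second; at 0 semitones (a whole step narrower than major) the quality is diminished.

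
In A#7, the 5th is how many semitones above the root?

7

The chord tones of A#7 (A# dominant seventh) are A#-C##-E#-G#.
A# to E# is a perfect fifth: 7 semitones.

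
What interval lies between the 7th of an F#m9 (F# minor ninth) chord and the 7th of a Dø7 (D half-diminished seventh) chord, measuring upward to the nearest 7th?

m6

F#m9 (F# minor ninth) has E as its 7th, and Dø7 (D half-diminished seventh) has C as its 7th.
6 letter names make it a sixth; at 8 semitones (a half step narrower than major) the quality is minor.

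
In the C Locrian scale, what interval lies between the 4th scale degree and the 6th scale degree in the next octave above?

minor tenth

Spelling the C Locrian scale: C Db Eb F Gb Ab Bb.
The 4th scale degree is F and the degree 6 (up an octave) is Ab.
F up to Ab is 15 semitones, a half step narrower than a major tenth, so the interval is minor.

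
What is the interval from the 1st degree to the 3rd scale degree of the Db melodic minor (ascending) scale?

Spelling the Db melodic minor (ascending) scale: Db Eb Fb Gb Ab Bb C.
So we need the interval from Db up to Fb.
From Db to Fb: 3 semitones over a third = minor.

minor third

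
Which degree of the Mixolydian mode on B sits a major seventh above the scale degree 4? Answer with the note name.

D#

The scale is B C# D# E F# G# A.
The scale degree 4 is E; a major seventh above that is D# — scale degree 3.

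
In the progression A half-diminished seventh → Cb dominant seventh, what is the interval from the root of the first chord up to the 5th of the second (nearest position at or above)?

The root of A half-diminished seventh is A; the 5th of Cb dominant seventh is Gb.
7 letter names make it a seventh; at 9 semitones (a whole step narrower than major) the quality is diminished.

diminished seventh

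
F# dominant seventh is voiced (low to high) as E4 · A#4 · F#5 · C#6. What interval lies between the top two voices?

Those voices are F#5 and C#6.
F# up to C# spans 5 letter names and 7 semitones — a perfect fifth.

perfect 5th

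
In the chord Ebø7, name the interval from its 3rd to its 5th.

minor 3rd

The chord tones of Ebø7 are Eb-Gb-Bbb-Db.
That puts Gb below Bbb.
3 letter names make it a third; at 3 semitones (a half step narrower than major) the quality is minor.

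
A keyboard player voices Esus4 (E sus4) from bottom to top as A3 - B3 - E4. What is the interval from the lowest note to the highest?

The outer voices are A3 and E4.
A up to E spans 5 letter names and 7 semitones — a perfect fifth.

perfect fifth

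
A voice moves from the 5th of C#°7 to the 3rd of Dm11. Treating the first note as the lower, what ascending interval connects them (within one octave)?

C#°7 has G as its 5th, and Dm11 has F as its 3rd.
7 letter names make it a seventh; at 10 semitones (a half step narrower than major) the quality is minor.

m7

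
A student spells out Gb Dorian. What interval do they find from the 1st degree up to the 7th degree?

The scale runs Gb Ab Bbb Cb Db Eb Fb.
So we need the interval from Gb up to Fb.
From Gb to Fb: 10 semitones over a seventh = minor.

minor 7th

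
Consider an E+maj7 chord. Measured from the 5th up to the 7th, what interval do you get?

m3

E augmented major seventh: E–G#–B#–D#.
5th = B#; 7th = D#.
B# up to D# is 3 semitones, a half step narrower than a major third, so the interval is minor.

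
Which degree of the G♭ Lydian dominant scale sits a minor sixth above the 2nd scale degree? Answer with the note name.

Fb

The scale is G♭ A♭ B♭ C D♭ E♭ F♭.
The 2nd scale degree is A♭; a minor sixth above that is F♭ — scale degree 7.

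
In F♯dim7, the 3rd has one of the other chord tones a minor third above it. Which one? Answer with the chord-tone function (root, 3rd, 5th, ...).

5th

The chord tones of F♯°7 are F♯, A, C, E♭.
The 3rd is A. A minor third above A is C.
C is the chord's 5th.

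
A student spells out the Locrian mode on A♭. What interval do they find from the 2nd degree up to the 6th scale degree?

The scale runs A♭ B𝄫 C♭ D♭ E𝄫 F♭ G♭.
That puts B𝄫 below F♭.
From B𝄫 to F♭ is 7 semitones, exactly the perfect fifth.

perfect 5th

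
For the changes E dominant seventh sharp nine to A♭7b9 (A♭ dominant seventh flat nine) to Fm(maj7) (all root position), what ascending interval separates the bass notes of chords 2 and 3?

major sixth

The roots are A♭ and F.
Counting 6 letters and 9 half steps from A♭ gives a major sixth.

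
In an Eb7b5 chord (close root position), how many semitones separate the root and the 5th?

6

Eb dominant seventh flat five: Eb G Bbb Db.
Eb to Bbb is a diminished fifth: 6 semitones.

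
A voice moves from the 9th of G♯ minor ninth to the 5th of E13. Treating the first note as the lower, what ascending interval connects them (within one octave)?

G♯ minor ninth has A♯ as its 9th, and E13 has B as its 5th.
A♯ up to B is 1 semitone, a half step narrower than a major second, so the interval is minor.

m2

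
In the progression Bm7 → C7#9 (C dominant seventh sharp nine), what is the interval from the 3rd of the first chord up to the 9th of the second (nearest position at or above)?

A1

The 3rd of Bm7 is D; the 9th of C7#9 (C dominant seventh sharp nine) is D♯.
From D to D♯: 1 semitone over a unison = augmented.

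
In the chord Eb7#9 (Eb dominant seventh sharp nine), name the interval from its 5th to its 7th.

minor third

Spelling the chord: Eb, G, Bb, Db, F#.
So we need the interval from Bb up to Db.
From Bb to Db: 3 semitones over a third = minor.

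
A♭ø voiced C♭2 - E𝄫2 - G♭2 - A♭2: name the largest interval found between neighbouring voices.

major third

Adjacent intervals: C♭2→E𝄫2 = minor third; E𝄫2→G♭2 = major third; G♭2→A♭2 = major second.
The largest is E𝄫2 to G♭2, a major third (4 semitones).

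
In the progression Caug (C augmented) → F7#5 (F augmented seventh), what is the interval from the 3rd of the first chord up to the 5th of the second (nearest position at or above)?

major 6th

Caug (C augmented) has E as its 3rd, and F7#5 (F augmented seventh) has C# as its 5th.
E up to C# spans 6 letter names and 9 semitones — a major sixth.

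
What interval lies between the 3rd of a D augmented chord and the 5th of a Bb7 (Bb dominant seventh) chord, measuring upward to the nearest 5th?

The 3rd of D augmented is F#; the 5th of Bb7 (Bb dominant seventh) is F.
From F# to F: 11 semitones over an octave = diminished.

diminished 8th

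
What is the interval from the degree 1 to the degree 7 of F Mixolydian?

Spelling F Mixolydian: F G A B♭ C D E♭.
So we need the interval from F up to E♭.
7 letter names make it a seventh; at 10 semitones (a half step narrower than major) the quality is minor.

m7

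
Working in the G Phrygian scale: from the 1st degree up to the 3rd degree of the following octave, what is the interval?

The scale runs G A♭ B♭ C D E♭ F.
1st degree = G; degree 3 (up an octave) = B♭.
G up to B♭ is 15 semitones, a half step narrower than a major tenth, so the interval is minor.

minor tenth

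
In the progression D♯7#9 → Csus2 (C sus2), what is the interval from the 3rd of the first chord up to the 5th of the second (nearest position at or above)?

D♯7#9 has F𝄪 as its 3rd, and Csus2 (C sus2) has G as its 5th.
2 letter names make it a second; at 0 semitones (a whole step narrower than major) the quality is diminished.

diminished second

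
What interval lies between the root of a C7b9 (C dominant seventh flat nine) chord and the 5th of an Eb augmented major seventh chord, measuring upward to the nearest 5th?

C7b9 (C dominant seventh flat nine) has C as its root, and Eb augmented major seventh has B as its 5th.
From C to B is 11 semitones, exactly the major seventh.

major seventh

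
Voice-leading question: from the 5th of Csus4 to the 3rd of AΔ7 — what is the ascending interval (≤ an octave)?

augmented fourth

The 5th of Csus4 is G; the 3rd of AΔ7 is C♯.
From G to C♯: 6 semitones over a fourth = augmented.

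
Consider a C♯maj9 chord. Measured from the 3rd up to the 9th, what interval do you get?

C♯ major ninth is spelled C♯, E♯, G♯, B♯, D♯.
So we need the interval from E♯ up to D♯.
E♯ up to D♯ is 10 semitones, a half step narrower than a major seventh, so the interval is minor.

minor seventh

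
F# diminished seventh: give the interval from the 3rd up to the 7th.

F#dim7 (F# diminished seventh): F# A C Eb.
So we need the interval from A up to Eb.
5 letter names make it a fifth; at 6 semitones (a half step narrower than perfect) the quality is diminished.

diminished 5th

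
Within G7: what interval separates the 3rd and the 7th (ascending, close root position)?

Spelling the chord: G–B–D–F.
The 3rd is B and the 7th is F.
B up to F is 6 semitones, a half step narrower than a perfect fifth, so the interval is diminished.
This 3–7 tritone is the characteristic tension at the heart of the dominant sound.

d5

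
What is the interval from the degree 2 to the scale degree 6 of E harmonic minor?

diminished fifth

E harmonic minor: E F# G A B C D#.
That puts F# below C.
5 letter names make it a fifth; at 6 semitones (a half step narrower than perfect) the quality is diminished.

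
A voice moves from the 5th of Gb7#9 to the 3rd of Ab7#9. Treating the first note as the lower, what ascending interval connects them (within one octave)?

Gb7#9 has Db as its 5th, and Ab7#9 has C as its 3rd.
Db up to C spans 7 letter names and 11 semitones — a major seventh.

major seventh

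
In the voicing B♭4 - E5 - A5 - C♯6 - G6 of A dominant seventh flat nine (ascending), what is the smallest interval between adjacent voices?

major third

Adjacent intervals: B♭4→E5 = augmented fourth; E5→A5 = perfect fourth; A5→C♯6 = major third; C♯6→G6 = diminished fifth.
The smallest is A5 to C♯6, a major third (4 semitones).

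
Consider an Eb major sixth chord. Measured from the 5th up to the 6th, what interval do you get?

major 2nd

The chord tones of Eb6 (Eb major sixth) are Eb–G–Bb–C.
So we need the interval from Bb up to C.
Bb up to C spans 2 letter names and 2 semitones — a major second.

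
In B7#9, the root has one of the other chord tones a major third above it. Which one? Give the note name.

D#

B dominant seventh sharp nine is spelled B D♯ F♯ A C𝄪.
The root is B. A major third above B is D♯.
D♯ is the chord's 3rd.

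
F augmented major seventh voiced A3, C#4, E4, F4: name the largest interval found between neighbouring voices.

major third

Adjacent intervals: A3→C#4 = major third; C#4→E4 = minor third; E4→F4 = minor second.
The largest is A3 to C#4, a major third (4 semitones).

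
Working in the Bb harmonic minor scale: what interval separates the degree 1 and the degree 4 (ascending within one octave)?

perfect fourth

The scale runs Bb C Db Eb F Gb A.
Degree 1 = Bb; scale degree 4 = Eb.
Bb up to Eb spans 4 letter names and 5 semitones — a perfect fourth.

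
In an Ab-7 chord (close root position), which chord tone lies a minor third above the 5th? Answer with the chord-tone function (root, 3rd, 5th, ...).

7th

Abm7 (Ab minor seventh): Ab Cb Eb Gb.
The 5th is Eb. A minor third above Eb is Gb.
Gb is the chord's 7th.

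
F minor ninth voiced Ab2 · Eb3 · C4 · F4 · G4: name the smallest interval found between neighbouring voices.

Adjacent intervals: Ab2→Eb3 = perfect fifth; Eb3→C4 = major sixth; C4→F4 = perfect fourth; F4→G4 = major second.
The smallest is F4 to G4, a major second (2 semitones).

M2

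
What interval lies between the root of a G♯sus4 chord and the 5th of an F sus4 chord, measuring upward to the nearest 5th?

diminished fourth

G♯sus4 has G♯ as its root, and F sus4 has C as its 5th.
G♯ up to C is 4 semitones, a half step narrower than a perfect fourth, so the interval is diminished.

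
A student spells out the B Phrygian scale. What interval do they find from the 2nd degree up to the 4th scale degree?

major third

B phrygian: B C D E F# G A.
The 2nd degree is C and the 4th degree is E.
Counting 3 letters and 4 half steps from C gives a major third.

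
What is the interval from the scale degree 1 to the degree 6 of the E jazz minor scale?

The scale runs E F♯ G A B C♯ D♯.
Scale degree 1 = E; scale degree 6 = C♯.
Counting 6 letters and 9 half steps from E gives a major sixth.

major 6th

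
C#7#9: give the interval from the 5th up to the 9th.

C# dominant seventh sharp nine is spelled C#-E#-G#-B-D##.
The 5th is G# and the 9th is D##.
5 letter names make it a fifth; at 8 semitones (a half step wider than perfect) the quality is augmented.

augmented fifth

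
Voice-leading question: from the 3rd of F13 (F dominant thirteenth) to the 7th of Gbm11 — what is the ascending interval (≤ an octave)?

diminished sixth

F13 (F dominant thirteenth) has A as its 3rd, and Gbm11 has Fb as its 7th.
6 letter names make it a sixth; at 7 semitones (a whole step narrower than major) the quality is diminished.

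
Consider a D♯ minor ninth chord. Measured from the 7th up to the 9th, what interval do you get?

major third

D♯min9: D♯ F♯ A♯ C♯ E♯.
The 7th is C♯ and the 9th is E♯.
C♯ up to E♯ spans 3 letter names and 4 semitones — a major third.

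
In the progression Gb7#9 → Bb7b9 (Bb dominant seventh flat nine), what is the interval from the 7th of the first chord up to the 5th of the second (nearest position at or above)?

augmented unison

The 7th of Gb7#9 is Fb; the 5th of Bb7b9 (Bb dominant seventh flat nine) is F.
Fb up to F is 1 semitone, a half step wider than a perfect unison, so the interval is augmented.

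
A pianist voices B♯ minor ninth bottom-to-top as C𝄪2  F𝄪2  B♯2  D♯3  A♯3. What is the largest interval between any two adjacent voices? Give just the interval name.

Adjacent intervals: C𝄪2→F𝄪2 = perfect fourth; F𝄪2→B♯2 = perfect fourth; B♯2→D♯3 = minor third; D♯3→A♯3 = perfect fifth.
The largest is D♯3 to A♯3, a perfect fifth (7 semitones).

P5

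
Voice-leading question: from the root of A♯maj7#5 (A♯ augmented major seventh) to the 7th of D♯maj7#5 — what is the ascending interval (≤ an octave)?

major third

A♯maj7#5 (A♯ augmented major seventh) has A♯ as its root, and D♯maj7#5 has C𝄪 as its 7th.
Counting 3 letters and 4 half steps from A♯ gives a major third.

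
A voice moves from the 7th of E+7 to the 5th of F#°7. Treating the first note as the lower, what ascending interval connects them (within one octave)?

The 7th of E+7 is D; the 5th of F#°7 is C.
D up to C is 10 semitones, a half step narrower than a major seventh, so the interval is minor.

minor seventh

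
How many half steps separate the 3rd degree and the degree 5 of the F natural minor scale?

4

The scale is F G Ab Bb C Db Eb.
Ab up to C is a major third — 4 semitones.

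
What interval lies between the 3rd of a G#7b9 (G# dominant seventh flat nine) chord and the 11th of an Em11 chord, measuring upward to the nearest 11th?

G#7b9 (G# dominant seventh flat nine) has B# as its 3rd, and Em11 has A as its 11th.
From B# to A: 9 semitones over a seventh = diminished.

diminished seventh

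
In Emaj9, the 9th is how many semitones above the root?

Spelling the chord: E-G#-B-D#-F#.
E to F# is a major ninth: 14 semitones.

14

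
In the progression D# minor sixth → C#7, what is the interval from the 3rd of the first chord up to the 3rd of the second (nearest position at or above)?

M7

The 3rd of D# minor sixth is F#; the 3rd of C#7 is E#.
Counting 7 letters and 11 half steps from F# gives a major seventh.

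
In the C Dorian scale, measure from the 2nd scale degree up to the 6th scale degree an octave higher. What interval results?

C dorian: C D E♭ F G A B♭.
The 2nd scale degree is D and the 6th scale degree (up an octave) is A.
From D to A is 19 semitones, exactly the perfect twelfth.

perfect twelfth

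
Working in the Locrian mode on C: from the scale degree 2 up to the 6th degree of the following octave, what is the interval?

C locrian: C Db Eb F Gb Ab Bb.
So we need the interval from Db up to Ab.
From Db to Ab is 19 semitones, exactly the perfect twelfth.

perfect 12th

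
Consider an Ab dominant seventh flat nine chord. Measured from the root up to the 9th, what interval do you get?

Ab7b9 (Ab dominant seventh flat nine) is spelled Ab–C–Eb–Gb–Bbb.
Root = Ab; 9th = Bbb.
9 letter names make it a ninth; at 13 semitones (a half step narrower than major) the quality is minor.

m9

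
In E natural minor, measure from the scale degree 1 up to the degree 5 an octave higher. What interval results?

perfect twelfth

Spelling E natural minor: E F♯ G A B C D.
Scale degree 1 = E; 5th scale degree (up an octave) = B.
From E to B is 19 semitones, exactly the perfect twelfth.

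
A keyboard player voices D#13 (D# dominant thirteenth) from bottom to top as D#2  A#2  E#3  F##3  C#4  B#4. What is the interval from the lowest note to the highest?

major 20th

The outer voices are D#2 and B#4.
Counting 20 letters and 33 half steps from D# gives a major 20th.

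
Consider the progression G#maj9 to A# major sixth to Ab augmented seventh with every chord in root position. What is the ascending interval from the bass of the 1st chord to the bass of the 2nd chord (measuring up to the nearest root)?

The roots are G# and A#.
Counting 2 letters and 2 half steps from G# gives a major second.

major 2nd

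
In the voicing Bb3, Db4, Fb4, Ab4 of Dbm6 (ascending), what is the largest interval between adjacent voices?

Adjacent intervals: Bb3→Db4 = minor third; Db4→Fb4 = minor third; Fb4→Ab4 = major third.
The largest is Fb4 to Ab4, a major third (4 semitones).

major 3rd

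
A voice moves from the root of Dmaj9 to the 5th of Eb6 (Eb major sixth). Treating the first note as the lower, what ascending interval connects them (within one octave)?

minor sixth

Dmaj9 has D as its root, and Eb6 (Eb major sixth) has Bb as its 5th.
D up to Bb is 8 semitones, a half step narrower than a major sixth, so the interval is minor.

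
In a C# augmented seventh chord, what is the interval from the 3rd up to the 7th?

d5

C# augmented seventh is spelled C# E# G## B.
That puts E# below B.
5 letter names make it a fifth; at 6 semitones (a half step narrower than perfect) the quality is diminished.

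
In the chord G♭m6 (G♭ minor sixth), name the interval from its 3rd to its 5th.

major 3rd

Spelling the chord: G♭-B𝄫-D♭-E♭.
3rd = B𝄫; 5th = D♭.
Counting 3 letters and 4 half steps from B𝄫 gives a major third.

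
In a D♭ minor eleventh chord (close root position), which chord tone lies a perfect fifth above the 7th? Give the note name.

D♭m11 (D♭ minor eleventh): D♭–F♭–A♭–C♭–E♭–G♭.
The 7th is C♭. A perfect fifth above C♭ is G♭.
G♭ is the chord's 11th.

Gb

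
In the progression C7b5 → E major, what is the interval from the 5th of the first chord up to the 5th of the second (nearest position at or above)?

The 5th of C7b5 is Gb; the 5th of E major is B.
3 letter names make it a third; at 5 semitones (a half step wider than major) the quality is augmented.

A3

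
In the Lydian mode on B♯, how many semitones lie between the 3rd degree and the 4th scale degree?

The scale is B♯ C𝄪 D𝄪 E𝄪 F𝄪 G𝄪 A𝄪.
D𝄪 up to E𝄪 is a major second — 2 semitones.

2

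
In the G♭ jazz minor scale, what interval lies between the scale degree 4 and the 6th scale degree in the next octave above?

major tenth

Spelling the G♭ jazz minor scale: G♭ A♭ B𝄫 C♭ D♭ E♭ F.
So we need the interval from C♭ up to E♭.
C♭ up to E♭ spans 10 letter names and 16 semitones — a major tenth.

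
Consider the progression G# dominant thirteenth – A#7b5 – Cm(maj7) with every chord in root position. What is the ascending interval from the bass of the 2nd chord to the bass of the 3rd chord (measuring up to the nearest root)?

The roots are A# and C.
A# up to C is 2 semitones, a whole step narrower than a major third, so the interval is diminished.

d3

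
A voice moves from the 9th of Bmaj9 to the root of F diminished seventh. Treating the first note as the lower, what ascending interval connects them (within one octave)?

Bmaj9 has C# as its 9th, and F diminished seventh has F as its root.
From C# to F: 4 semitones over a fourth = diminished.

d4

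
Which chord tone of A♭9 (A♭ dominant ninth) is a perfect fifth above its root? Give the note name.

The chord tones of A♭9 are A♭-C-E♭-G♭-B♭.
The root is A♭. A perfect fifth above A♭ is E♭.
E♭ is the chord's 5th.

Eb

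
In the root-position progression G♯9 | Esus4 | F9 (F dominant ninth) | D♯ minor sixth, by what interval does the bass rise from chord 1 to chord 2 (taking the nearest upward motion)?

The roots are G♯ and E.
From G♯ to E: 8 semitones over a sixth = minor.

minor sixth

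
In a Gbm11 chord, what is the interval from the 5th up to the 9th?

perfect fifth

The chord tones of Gbm11 (Gb minor eleventh) are Gb Bbb Db Fb Ab Cb.
The 5th is Db and the 9th is Ab.
From Db to Ab is 7 semitones, exactly the perfect fifth.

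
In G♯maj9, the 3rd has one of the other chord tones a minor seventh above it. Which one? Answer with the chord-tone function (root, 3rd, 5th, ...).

9th

G♯maj9 (G♯ major ninth): G♯–B♯–D♯–F𝄪–A♯.
The 3rd is B♯. A minor seventh above B♯ is A♯.
A♯ is the chord's 9th.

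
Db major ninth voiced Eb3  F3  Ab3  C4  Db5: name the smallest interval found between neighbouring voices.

major second

Adjacent intervals: Eb3→F3 = major second; F3→Ab3 = minor third; Ab3→C4 = major third; C4→Db5 = minor ninth.
The smallest is Eb3 to F3, a major second (2 semitones).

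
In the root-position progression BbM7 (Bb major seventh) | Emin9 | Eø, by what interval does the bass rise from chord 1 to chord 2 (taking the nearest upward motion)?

The roots are Bb and E.
Bb up to E is 6 semitones, a half step wider than a perfect fourth, so the interval is augmented.

augmented fourth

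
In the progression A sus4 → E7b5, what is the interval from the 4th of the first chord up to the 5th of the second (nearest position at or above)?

A sus4 has D as its 4th, and E7b5 has B♭ as its 5th.
D up to B♭ is 8 semitones, a half step narrower than a major sixth, so the interval is minor.

minor sixth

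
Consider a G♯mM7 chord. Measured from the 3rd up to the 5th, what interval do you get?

G♯mM7 (G♯ minor-major seventh): G♯-B-D♯-F𝄪.
The 3rd is B and the 5th is D♯.
B up to D♯ spans 3 letter names and 4 semitones — a major third.

M3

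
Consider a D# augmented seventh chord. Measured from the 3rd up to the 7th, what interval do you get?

D#7#5 (D# augmented seventh) is spelled D#-F##-A##-C#.
3rd = F##; 7th = C#.
5 letter names make it a fifth; at 6 semitones (a half step narrower than perfect) the quality is diminished.
This 3–7 tritone is the characteristic tension at the heart of the dominant sound.

diminished fifth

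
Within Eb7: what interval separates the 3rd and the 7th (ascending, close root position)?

d5

The chord tones of Eb dominant seventh are Eb G Bb Db.
3rd = G; 7th = Db.
From G to Db: 6 semitones over a fifth = diminished.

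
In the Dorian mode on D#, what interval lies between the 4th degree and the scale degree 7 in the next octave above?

perfect eleventh

Spelling the Dorian mode on D#: D# E# F# G# A# B# C#.
That puts G# below C#.
G# up to C# spans 11 letter names and 17 semitones — a perfect eleventh.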